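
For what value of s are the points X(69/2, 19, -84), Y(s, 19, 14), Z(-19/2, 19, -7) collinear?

-43/2

Collinearity requires XY × XZ = 0; each component is linear in s.
The y-component gives (-77)s + (-3311/2) = 0, so s = -43/2.
The remaining components then also vanish.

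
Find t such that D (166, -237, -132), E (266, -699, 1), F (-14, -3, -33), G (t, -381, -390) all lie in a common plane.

430

Coplanarity ⇔ det[DE; DF; DG] = 0.
Expanding, this is linear in t: (-76860)t + (33049800) = 0.
So t = 430.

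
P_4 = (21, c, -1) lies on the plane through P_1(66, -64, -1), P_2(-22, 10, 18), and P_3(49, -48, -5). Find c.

Coplanarity requires P_1P_2 · (P_1P_3 × P_1P_4) = 0.
P_1P_2 = (-88, 74, 19), P_1P_3 = (-17, 16, -4); the triple product is linear in c with coefficient -675 and constant term -16200.
Setting it to zero: c = -24.

-24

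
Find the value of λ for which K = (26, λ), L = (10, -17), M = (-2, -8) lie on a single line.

-29

Collinearity: (K − L) must be parallel to (M − L) = (-12, 9).
Cross-multiplying the components: (λ − (-17))·(-12) = (16)·(9).
Solving gives λ = -29.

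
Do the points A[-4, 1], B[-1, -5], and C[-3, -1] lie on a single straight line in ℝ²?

AB = (3, -6), AC = (1, -2).
det[AB; AC] = (3)(-2) − (-6)(1) = 0.
The determinant is zero, so the points are collinear.

Yes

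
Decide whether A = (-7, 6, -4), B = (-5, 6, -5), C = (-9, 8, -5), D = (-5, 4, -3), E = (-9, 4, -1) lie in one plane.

Yes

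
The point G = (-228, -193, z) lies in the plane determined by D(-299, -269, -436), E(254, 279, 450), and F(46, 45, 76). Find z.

The plane through D, E, F has equation 2372x + 22534y − 15418z = -48626.
Substituting G: (-15418)z + (-4889878) = -48626, so z = -314.

-314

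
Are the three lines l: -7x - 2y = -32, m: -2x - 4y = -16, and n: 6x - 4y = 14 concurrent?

No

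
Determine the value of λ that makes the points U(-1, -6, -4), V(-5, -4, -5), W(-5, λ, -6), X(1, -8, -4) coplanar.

-6

Coplanarity ⇔ det[UV; UW; UX] = 0.
Expanding, this is linear in λ: (2)λ + (12) = 0.
So λ = -6.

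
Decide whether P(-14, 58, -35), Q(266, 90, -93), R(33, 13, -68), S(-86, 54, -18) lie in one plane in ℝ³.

No

The four points are coplanar iff the 3×3 determinant with rows PQ, PR, PS is zero.
Rows: (280, 32, -58), (47, -45, -33), (-72, -4, 17).
Expanding along the first row: (280)(-897) − (32)(-1577) + (-58)(-3428) = -1872.
Nonzero ⇒ not coplanar.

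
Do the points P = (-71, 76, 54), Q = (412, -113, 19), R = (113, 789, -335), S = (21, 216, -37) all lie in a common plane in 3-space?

No

A normal to the plane through P, Q, R is n = PQ × PR = (98476, 181447, 379155).
The plane has equation n·X = 27272546. For S: n·S = 27231813.
27231813 ≠ 27272546, so S is off the plane.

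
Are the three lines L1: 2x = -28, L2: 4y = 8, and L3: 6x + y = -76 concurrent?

Lines aᵢx + bᵢy = cᵢ with pairwise distinct directions are concurrent exactly when det[aᵢ bᵢ cᵢ] = 0.
Here the determinant is 48.
Nonzero, so no common point exists.

No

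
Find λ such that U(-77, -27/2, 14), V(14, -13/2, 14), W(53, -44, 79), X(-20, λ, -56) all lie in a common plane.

69/2

Normal to plane UVW: n = (455, -5915, -7371/2); plane equation n·P = -13559/2.
Requiring n·X = -13559/2: (-5915)λ + (197288) = -13559/2.
So λ = 69/2.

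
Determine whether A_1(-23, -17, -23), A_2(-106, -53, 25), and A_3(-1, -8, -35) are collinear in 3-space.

No

A_1A_2 = (-83, -36, 48), A_1A_3 = (22, 9, -12).
A_1A_2 × A_1A_3 = (0, 60, 45).
The cross product is nonzero, so the points do not lie on one line.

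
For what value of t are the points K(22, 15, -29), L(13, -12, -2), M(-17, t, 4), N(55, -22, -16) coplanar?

Normal to plane KLN: n = (648, 1008, 1224); plane equation n·P = -6120.
Requiring n·M = -6120: (1008)t + (-6120) = -6120.
So t = 0.

0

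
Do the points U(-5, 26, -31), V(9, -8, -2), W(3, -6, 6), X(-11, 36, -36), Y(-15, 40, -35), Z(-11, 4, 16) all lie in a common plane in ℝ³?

Yes

The plane through U, V, W has normal n = UV × UW = (-330, -286, -176) and equation n·P = -330.
Checking the remaining points: n·X = -330, n·Y = -330, n·Z = -330.
All equal -330, so all 6 points lie in one plane.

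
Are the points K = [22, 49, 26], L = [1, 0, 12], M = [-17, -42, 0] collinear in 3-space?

Yes

KL = (-21, -49, -14), KM = (-39, -91, -26).
KL × KM = (0, 0, 0).
The cross product vanishes, so the three points are collinear.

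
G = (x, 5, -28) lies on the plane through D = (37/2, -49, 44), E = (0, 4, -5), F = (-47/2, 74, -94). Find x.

1/2

A normal to the plane is n = DE × DF = (-1287, -495, -99/2).
G lies in the plane iff n · DG = 0.
This gives (-1287)x + (1287/2) = 0, so x = 1/2.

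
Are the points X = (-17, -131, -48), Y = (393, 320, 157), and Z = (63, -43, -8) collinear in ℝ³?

Yes

XY = (410, 451, 205), XZ = (80, 88, 40).
XY × XZ = (0, 0, 0).
The cross product vanishes, so the three points are collinear.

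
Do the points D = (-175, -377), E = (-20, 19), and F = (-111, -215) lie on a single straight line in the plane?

DE = (155, 396), DF = (64, 162).
det[DE; DF] = (155)(162) − (396)(64) = -234.
The determinant is nonzero, so they are not collinear.

No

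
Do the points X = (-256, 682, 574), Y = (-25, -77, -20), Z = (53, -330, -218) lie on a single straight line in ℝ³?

No

XY = (231, -759, -594), XZ = (309, -1012, -792).
XY × XZ = (0, -594, 759).
The cross product is nonzero, so the points do not lie on one line.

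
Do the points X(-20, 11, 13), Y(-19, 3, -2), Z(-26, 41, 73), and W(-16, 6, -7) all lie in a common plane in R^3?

No

A normal to the plane through X, Y, Z is n = XY × XZ = (-30, 30, -18).
The plane has equation n·P = 696. For W: n·W = 786.
786 ≠ 696, so W is off the plane.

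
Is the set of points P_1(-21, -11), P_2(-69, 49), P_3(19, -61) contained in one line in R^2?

P_1P_2 = (-48, 60), P_1P_3 = (40, -50).
Checking proportionality: P_1P_3 = -5/6·P_1P_2, so the vectors are parallel and the points are collinear.

Yes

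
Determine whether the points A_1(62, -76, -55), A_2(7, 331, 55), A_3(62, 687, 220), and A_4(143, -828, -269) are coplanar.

No

The four points are coplanar iff the 3×3 determinant with rows A_1A_2, A_1A_3, A_1A_4 is zero.
Rows: (-55, 407, 110), (0, 763, 275), (81, -752, -214).
Expanding along the first row: (-55)(43518) − (407)(-22275) + (110)(-61803) = -125895.
Nonzero ⇒ not coplanar.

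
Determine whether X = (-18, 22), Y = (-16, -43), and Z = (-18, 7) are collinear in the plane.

No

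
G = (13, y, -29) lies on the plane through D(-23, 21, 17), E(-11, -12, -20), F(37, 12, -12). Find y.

Coplanarity requires DE · (DF × DG) = 0.
DE = (12, -33, -37), DF = (60, -9, -29); the triple product is linear in y with coefficient -1872 and constant term -24336.
Setting it to zero: y = -13.

-13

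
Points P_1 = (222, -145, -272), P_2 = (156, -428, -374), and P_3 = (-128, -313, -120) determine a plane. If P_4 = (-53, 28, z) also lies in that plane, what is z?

6

A normal to the plane is n = P_1P_2 × P_1P_3 = (-60152, 45732, -87962).
P_4 lies in the plane iff n · P_1P_4 = 0.
This gives (-87962)z + (527772) = 0, so z = 6.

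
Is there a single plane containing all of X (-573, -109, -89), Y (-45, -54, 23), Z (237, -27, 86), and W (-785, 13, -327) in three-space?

Yes

With X as base: XY = (528, 55, 112), XZ = (810, 82, 175), XW = (-212, 122, -238).
XZ × XW = (-40866, 155680, 116204).
XY · (XZ × XW) = 0.
The scalar triple product vanishes, so the four points are coplanar.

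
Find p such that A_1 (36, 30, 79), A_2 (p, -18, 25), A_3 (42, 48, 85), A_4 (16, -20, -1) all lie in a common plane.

18

Coplanarity ⇔ det[A_1A_2; A_1A_3; A_1A_4] = 0.
Expanding, this is linear in p: (-1140)p + (20520) = 0.
So p = 18.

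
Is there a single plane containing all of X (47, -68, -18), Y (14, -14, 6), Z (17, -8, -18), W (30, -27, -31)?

A normal to the plane through X, Y, Z is n = XY × XZ = (-1440, -720, -360).
The plane has equation n·P = -12240. For W: n·W = -12600.
-12600 ≠ -12240, so W is off the plane.

No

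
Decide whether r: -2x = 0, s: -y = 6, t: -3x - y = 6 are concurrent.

Yes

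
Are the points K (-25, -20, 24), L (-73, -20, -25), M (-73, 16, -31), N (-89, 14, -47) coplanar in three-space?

Yes

A normal to the plane through K, L, M is n = KL × KM = (1764, -288, -1728).
The plane has equation n·P = -79812. For N: n·N = -79812.
Equal, so N lies in the plane and all four are coplanar.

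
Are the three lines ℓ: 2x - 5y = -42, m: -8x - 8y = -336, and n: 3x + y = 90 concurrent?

Yes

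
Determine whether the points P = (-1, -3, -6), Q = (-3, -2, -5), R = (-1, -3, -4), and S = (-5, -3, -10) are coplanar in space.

No

A normal to the plane through P, Q, R is n = PQ × PR = (2, 4, 0).
The plane has equation n·X = -14. For S: n·S = -22.
-22 ≠ -14, so S is off the plane.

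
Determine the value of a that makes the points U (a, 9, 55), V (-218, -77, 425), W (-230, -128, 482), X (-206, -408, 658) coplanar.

-18

Coplanarity ⇔ det[UV; UW; UX] = 0.
Expanding, this is linear in a: (-6984)a + (-125712) = 0.
So a = -18.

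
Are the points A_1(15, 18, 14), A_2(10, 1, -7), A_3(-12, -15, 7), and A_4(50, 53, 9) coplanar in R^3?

A normal to the plane through A_1, A_2, A_3 is n = A_1A_2 × A_1A_3 = (-574, 532, -294).
The plane has equation n·P = -3150. For A_4: n·A_4 = -3150.
Equal, so A_4 lies in the plane and all four are coplanar.

Yes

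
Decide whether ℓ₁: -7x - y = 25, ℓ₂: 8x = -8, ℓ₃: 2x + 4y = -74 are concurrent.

Intersecting ℓ₁ and ℓ₂: solving the 2×2 system gives (x, y) = (-1, -18).
Substitute into ℓ₃: (2)(-1) + (4)(-18) = -74.
This equals -74, so (-1, -18) lies on all three lines and they are concurrent.

Yes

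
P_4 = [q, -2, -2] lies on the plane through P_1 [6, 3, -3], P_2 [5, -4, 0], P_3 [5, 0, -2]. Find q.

3

The plane through P_1, P_2, P_3 has equation 2x − 2y − 4z = 18.
Substituting P_4: (2)q + (12) = 18, so q = 3.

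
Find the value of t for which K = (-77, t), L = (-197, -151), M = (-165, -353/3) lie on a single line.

The three points are collinear iff det[KL; KM] = 0.
This determinant is linear in t: (32)t + (832) = 0, so t = -26.

-26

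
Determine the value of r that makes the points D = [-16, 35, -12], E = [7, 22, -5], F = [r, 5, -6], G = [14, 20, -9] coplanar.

The points are coplanar iff DE · (DF × DG) = 0.
Expanding, this is linear in r: (-66)r + (2904) = 0.
So r = 44.

44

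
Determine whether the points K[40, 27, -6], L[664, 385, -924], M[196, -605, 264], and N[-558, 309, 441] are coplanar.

Yes

With K as base: KL = (624, 358, -918), KM = (156, -632, 270), KN = (-598, 282, 447).
KM × KN = (-358644, -231192, -333944).
KL · (KM × KN) = 0.
The scalar triple product vanishes, so the four points are coplanar.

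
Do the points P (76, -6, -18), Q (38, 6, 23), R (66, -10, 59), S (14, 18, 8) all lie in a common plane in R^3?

With P as base: PQ = (-38, 12, 41), PR = (-10, -4, 77), PS = (-62, 24, 26).
PR × PS = (-1952, -4514, -488).
PQ · (PR × PS) = 0.
The scalar triple product vanishes, so the four points are coplanar.

Yes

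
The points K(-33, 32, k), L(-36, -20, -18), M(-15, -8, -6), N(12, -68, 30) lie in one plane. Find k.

-30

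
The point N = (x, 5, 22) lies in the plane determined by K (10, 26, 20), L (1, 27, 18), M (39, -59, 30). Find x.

15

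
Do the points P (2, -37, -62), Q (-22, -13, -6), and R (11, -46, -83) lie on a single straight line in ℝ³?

PQ = (-24, 24, 56), PR = (9, -9, -21).
Each component of PR is -3/8 times the corresponding component of PQ, so PR = -3/8·PQ and the points are collinear.

Yes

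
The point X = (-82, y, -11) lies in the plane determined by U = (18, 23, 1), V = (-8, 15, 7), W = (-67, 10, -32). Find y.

A normal to the plane is n = UV × UW = (342, -1368, -342).
X lies in the plane iff n · UX = 0.
This gives (-1368)y + (1368) = 0, so y = 1.

1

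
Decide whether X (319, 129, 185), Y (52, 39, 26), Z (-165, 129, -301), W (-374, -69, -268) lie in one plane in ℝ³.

The four points are coplanar iff the 3×3 determinant with rows XY, XZ, XW is zero.
Rows: (-267, -90, -159), (-484, 0, -486), (-693, -198, -453).
Expanding along the first row: (-267)(-96228) − (-90)(-117546) + (-159)(95832) = -123552.
Nonzero ⇒ not coplanar.

No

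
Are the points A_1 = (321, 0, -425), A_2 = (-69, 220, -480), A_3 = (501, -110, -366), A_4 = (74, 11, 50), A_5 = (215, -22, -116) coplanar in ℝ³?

The plane through A_1, A_2, A_3 has normal n = A_1A_2 × A_1A_3 = (6930, 13110, 3300) and equation n·P = 822030.
Checking the remaining points: n·A_4 = 822030, n·A_5 = 818730.
Since n·A_5 = 818730 ≠ 822030, A_5 is off the plane and the points are not all coplanar.

No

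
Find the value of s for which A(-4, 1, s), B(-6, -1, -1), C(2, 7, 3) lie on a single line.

Collinearity requires AB × AC = 0; each component is linear in s.
The x-component gives (8)s + (0) = 0, so s = 0.
The remaining components then also vanish.

0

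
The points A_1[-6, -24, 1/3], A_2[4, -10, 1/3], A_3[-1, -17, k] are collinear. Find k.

1/3

Collinearity requires A_1A_2 × A_1A_3 = 0; each component is linear in k.
The x-component gives (14)k + (-14/3) = 0, so k = 1/3.
The remaining components then also vanish.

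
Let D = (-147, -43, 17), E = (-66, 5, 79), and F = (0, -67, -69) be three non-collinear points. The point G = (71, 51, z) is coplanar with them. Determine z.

The plane through D, E, F has equation −2640x + 16080y − 9000z = -456360.
Substituting G: (-9000)z + (632640) = -456360, so z = 121.

121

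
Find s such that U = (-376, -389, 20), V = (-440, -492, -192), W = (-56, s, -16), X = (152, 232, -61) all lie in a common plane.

Normal to plane UVX: n = (139995, -117120, 14640); plane equation n·P = -6785640.
Requiring n·W = -6785640: (-117120)s + (-8073960) = -6785640.
So s = -11.

-11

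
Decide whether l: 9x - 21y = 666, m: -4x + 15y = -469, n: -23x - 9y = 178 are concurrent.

Lines aᵢx + bᵢy = cᵢ with pairwise distinct directions are concurrent exactly when det[aᵢ bᵢ cᵢ] = 0.
Here the determinant is -1692.
Nonzero, so no common point exists.

No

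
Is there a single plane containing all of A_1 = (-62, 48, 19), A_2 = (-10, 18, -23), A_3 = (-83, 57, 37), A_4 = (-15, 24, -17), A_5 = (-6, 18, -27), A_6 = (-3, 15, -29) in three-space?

The plane through A_1, A_2, A_3 has normal n = A_1A_2 × A_1A_3 = (-162, -54, -162) and equation n·P = 4374.
Checking the remaining points: n·A_4 = 3888, n·A_5 = 4374, n·A_6 = 4374.
Since n·A_4 = 3888 ≠ 4374, A_4 is off the plane and the points are not all coplanar.

No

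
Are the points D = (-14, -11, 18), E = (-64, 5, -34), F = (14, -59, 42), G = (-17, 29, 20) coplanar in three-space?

The four points are coplanar iff the 3×3 determinant with rows DE, DF, DG is zero.
Rows: (-50, 16, -52), (28, -48, 24), (-3, 40, 2).
Expanding along the first row: (-50)(-1056) − (16)(128) + (-52)(976) = 0.
Zero determinant ⇒ coplanar.

Yes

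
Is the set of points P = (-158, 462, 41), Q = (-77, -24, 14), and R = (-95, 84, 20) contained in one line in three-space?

Yes

PQ = (81, -486, -27), PR = (63, -378, -21).
PQ × PR = (0, 0, 0).
The cross product vanishes, so the three points are collinear.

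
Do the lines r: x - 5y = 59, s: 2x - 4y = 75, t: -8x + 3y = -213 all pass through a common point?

The three lines meet at one point iff the augmented coefficient matrix [aᵢ bᵢ cᵢ] has rank < 3, i.e. its determinant vanishes.
Here the determinant is -37.
Nonzero, so no common point exists.

No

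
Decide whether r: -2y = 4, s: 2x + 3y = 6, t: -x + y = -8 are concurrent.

Yes

Intersecting r and s: solving the 2×2 system gives (x, y) = (6, -2).
Substitute into t: (-1)(6) + (1)(-2) = -8.
This equals -8, so (6, -2) lies on all three lines and they are concurrent.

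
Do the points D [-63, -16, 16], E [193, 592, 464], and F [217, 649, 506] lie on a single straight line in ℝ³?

Yes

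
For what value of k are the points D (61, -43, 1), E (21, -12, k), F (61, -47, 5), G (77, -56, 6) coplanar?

Coplanarity ⇔ det[DE; DF; DG] = 0.
Expanding, this is linear in k: (64)k + (640) = 0.
So k = -10.

-10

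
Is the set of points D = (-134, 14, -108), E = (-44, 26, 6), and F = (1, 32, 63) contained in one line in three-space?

DE = (90, 12, 114), DF = (135, 18, 171).
DE × DF = (0, 0, 0).
The cross product vanishes, so the three points are collinear.

Yes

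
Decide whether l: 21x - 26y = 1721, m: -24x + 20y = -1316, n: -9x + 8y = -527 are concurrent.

Intersecting l and m: solving the 2×2 system gives (x, y) = (-1, -67).
Substitute into n: (-9)(-1) + (8)(-67) = -527.
This equals -527, so (-1, -67) lies on all three lines and they are concurrent.

Yes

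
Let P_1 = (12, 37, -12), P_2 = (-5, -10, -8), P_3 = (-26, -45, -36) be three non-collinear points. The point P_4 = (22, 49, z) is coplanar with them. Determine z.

8

A normal to the plane is n = P_1P_2 × P_1P_3 = (1456, -560, -392).
P_4 lies in the plane iff n · P_1P_4 = 0.
This gives (-392)z + (3136) = 0, so z = 8.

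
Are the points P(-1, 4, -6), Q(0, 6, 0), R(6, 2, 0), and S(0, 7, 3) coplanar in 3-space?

No

The four points are coplanar iff the 3×3 determinant with rows PQ, PR, PS is zero.
Rows: (1, 2, 6), (7, -2, 6), (1, 3, 9).
Expanding along the first row: (1)(-36) − (2)(57) + (6)(23) = -12.
Nonzero ⇒ not coplanar.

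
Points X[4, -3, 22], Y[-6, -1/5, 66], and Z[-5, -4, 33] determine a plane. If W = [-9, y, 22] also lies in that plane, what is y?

A normal to the plane is n = XY × XZ = (374/5, -286, 176/5).
W lies in the plane iff n · XW = 0.
This gives (-286)y + (-9152/5) = 0, so y = -32/5.

-32/5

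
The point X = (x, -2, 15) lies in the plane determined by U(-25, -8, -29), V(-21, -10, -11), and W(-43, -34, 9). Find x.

-2

A normal to the plane is n = UV × UW = (392, -476, -140).
X lies in the plane iff n · UX = 0.
This gives (392)x + (784) = 0, so x = -2.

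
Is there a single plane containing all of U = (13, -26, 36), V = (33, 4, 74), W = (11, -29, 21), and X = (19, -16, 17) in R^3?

With U as base: UV = (20, 30, 38), UW = (-2, -3, -15), UX = (6, 10, -19).
UW × UX = (207, -128, -2).
UV · (UW × UX) = 224.
Since 224 ≠ 0, the four points are not coplanar.

No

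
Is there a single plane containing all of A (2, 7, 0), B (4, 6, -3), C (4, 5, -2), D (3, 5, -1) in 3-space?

No

A normal to the plane through A, B, C is n = AB × AC = (-4, -2, -2).
The plane has equation n·P = -22. For D: n·D = -20.
-20 ≠ -22, so D is off the plane.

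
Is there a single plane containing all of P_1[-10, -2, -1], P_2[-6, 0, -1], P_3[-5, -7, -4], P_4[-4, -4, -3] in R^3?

Yes

The four points are coplanar iff the 3×3 determinant with rows P_1P_2, P_1P_3, P_1P_4 is zero.
Rows: (4, 2, 0), (5, -5, -3), (6, -2, -2).
Expanding along the first row: (4)(4) − (2)(8) + (0)(20) = 0.
Zero determinant ⇒ coplanar.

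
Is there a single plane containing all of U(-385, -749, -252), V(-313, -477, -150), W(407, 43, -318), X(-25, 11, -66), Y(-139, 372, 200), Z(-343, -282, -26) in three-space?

The plane through U, V, W has normal n = UV × UW = (-98736, 85536, -158400) and equation n·P = 13863696.
Checking the remaining points: n·X = 13863696, n·Y = 13863696, n·Z = 13863696.
All equal 13863696, so all 6 points lie in one plane.

Yes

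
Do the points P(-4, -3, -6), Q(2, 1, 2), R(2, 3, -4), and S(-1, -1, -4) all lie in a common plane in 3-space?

No

A normal to the plane through P, Q, R is n = PQ × PR = (-40, 36, 12).
The plane has equation n·X = -20. For S: n·S = -44.
-44 ≠ -20, so S is off the plane.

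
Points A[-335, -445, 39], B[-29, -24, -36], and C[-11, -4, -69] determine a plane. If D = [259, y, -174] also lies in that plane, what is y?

361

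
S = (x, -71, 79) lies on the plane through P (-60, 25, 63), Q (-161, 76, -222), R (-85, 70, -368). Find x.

The plane through P, Q, R has equation −9156x − 36406y − 3270z = -566800.
Substituting S: (-9156)x + (2326496) = -566800, so x = 316.

316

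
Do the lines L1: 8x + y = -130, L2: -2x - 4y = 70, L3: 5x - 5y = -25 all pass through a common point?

Yes

Lines aᵢx + bᵢy = cᵢ with pairwise distinct directions are concurrent exactly when det[aᵢ bᵢ cᵢ] = 0.
Here the determinant is 0.
It vanishes, so the lines are concurrent at (-15, -10).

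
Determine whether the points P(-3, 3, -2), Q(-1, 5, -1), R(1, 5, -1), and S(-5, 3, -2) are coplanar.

A normal to the plane through P, Q, R is n = PQ × PR = (0, 2, -4).
The plane has equation n·X = 14. For S: n·S = 14.
Equal, so S lies in the plane and all four are coplanar.

Yes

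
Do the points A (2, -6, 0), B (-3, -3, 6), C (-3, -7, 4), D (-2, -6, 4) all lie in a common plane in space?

No

The four points are coplanar iff the 3×3 determinant with rows AB, AC, AD is zero.
Rows: (-5, 3, 6), (-5, -1, 4), (-4, 0, 4).
Expanding along the first row: (-5)(-4) − (3)(-4) + (6)(-4) = 8.
Nonzero ⇒ not coplanar.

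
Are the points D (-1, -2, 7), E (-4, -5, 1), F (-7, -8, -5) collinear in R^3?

Yes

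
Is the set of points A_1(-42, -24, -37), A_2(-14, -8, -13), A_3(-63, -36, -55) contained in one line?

Yes

A_1A_2 = (28, 16, 24), A_1A_3 = (-21, -12, -18).
A_1A_2 × A_1A_3 = (0, 0, 0).
The cross product vanishes, so the three points are collinear.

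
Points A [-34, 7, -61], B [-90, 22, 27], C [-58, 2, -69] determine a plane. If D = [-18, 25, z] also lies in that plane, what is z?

3

The plane through A, B, C has equation 320x − 2560y + 640z = -67840.
Substituting D: (640)z + (-69760) = -67840, so z = 3.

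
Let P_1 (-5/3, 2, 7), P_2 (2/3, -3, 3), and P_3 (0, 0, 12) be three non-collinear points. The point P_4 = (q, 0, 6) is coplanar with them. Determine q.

-2/3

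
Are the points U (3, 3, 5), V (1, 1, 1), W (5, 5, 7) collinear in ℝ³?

No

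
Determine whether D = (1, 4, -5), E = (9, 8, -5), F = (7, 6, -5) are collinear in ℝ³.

No

DE = (8, 4, 0), DF = (6, 2, 0).
Comparing components 1 and 2: (8)(2) − (4)(6) = -8 ≠ 0, so DE and DF are not parallel and the points are not collinear.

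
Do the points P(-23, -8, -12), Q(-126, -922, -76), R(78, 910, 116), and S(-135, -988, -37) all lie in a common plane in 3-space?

No

The four points are coplanar iff the 3×3 determinant with rows PQ, PR, PS is zero.
Rows: (-103, -914, -64), (101, 918, 128), (-112, -980, -25).
Expanding along the first row: (-103)(102490) − (-914)(11811) + (-64)(3836) = -6720.
Nonzero ⇒ not coplanar.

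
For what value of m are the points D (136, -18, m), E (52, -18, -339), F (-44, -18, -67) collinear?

Direction EF = (-96, 0, 272). From the x-coordinate of D, the parameter along the line is τ = (136 − 52)/(-96) = -7/8.
Then m = (-339) + (-7/8)·(272) = -577.

-577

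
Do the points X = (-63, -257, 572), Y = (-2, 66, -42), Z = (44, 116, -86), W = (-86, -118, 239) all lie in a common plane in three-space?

Yes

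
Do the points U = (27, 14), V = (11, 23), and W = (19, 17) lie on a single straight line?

UV = (-16, 9), UW = (-8, 3).
Twice the signed area of △UVW is (-16)(3) − (9)(-8) = 24.
The area is nonzero, so the three points are not collinear.

No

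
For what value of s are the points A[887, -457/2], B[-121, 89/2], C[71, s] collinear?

-15/2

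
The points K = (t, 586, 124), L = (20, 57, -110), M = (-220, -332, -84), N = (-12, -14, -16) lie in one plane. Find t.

382

Coplanarity ⇔ det[KL; KM; KN] = 0.
Expanding, this is linear in t: (34720)t + (-13263040) = 0.
So t = 382.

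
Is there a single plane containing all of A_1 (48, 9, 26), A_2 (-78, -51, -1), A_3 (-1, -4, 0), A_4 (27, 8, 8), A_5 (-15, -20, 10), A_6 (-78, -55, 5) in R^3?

The plane through A_1, A_2, A_3 has normal n = A_1A_2 × A_1A_3 = (1209, -1953, -1302) and equation n·P = 6603.
Checking the remaining points: n·A_4 = 6603, n·A_5 = 7905, n·A_6 = 6603.
Since n·A_5 = 7905 ≠ 6603, A_5 is off the plane and the points are not all coplanar.

No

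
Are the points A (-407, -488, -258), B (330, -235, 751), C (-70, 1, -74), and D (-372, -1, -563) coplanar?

A normal to the plane through A, B, C is n = AB × AC = (-446849, 204425, 275132).
The plane has equation n·P = 11124087. For D: n·D = 11124087.
Equal, so D lies in the plane and all four are coplanar.

Yes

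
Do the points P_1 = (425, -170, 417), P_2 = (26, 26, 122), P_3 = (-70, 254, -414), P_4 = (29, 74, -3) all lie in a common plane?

Yes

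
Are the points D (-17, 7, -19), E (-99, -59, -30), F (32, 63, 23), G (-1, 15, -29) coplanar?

A normal to the plane through D, E, F is n = DE × DF = (-2156, 2905, -1358).
The plane has equation n·P = 82789. For G: n·G = 85113.
85113 ≠ 82789, so G is off the plane.

No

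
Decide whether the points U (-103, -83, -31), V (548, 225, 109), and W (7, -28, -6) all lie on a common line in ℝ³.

No

UV = (651, 308, 140), UW = (110, 55, 25).
Comparing components 3 and 1: (140)(110) − (651)(25) = -875 ≠ 0, so UV and UW are not parallel and the points are not collinear.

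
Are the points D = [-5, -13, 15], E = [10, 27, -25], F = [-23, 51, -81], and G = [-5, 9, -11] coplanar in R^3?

No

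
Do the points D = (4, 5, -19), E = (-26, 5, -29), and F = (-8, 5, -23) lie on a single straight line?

DE = (-30, 0, -10), DF = (-12, 0, -4).
DE × DF = (0, 0, 0).
The cross product vanishes, so the three points are collinear.

Yes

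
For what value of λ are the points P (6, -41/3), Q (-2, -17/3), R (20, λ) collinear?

-83/3

The three points are collinear iff det[PQ; PR] = 0.
This determinant is linear in λ: (-8)λ + (-664/3) = 0, so λ = -83/3.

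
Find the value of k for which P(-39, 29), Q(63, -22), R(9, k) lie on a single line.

Collinearity: (R − P) must be parallel to (Q − P) = (102, -51).
Cross-multiplying the components: (k − 29)·(102) = (48)·(-51).
Solving gives k = 5.

5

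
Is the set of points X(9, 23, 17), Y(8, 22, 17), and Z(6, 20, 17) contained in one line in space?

XY = (-1, -1, 0), XZ = (-3, -3, 0).
XY × XZ = (0, 0, 0).
The cross product vanishes, so the three points are collinear.

Yes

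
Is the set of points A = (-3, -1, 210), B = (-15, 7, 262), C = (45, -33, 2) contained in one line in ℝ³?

Yes

AB = (-12, 8, 52), AC = (48, -32, -208).
Each component of AC is -4 times the corresponding component of AB, so AC = -4·AB and the points are collinear.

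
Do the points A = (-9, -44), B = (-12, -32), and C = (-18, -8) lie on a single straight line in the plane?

Yes

AB = (-3, 12), AC = (-9, 36).
Twice the signed area of △ABC is (-3)(36) − (12)(-9) = 0.
The triangle is degenerate (zero area), so the points are collinear.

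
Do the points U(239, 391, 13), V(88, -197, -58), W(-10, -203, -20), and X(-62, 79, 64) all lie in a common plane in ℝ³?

The four points are coplanar iff the 3×3 determinant with rows UV, UW, UX is zero.
Rows: (-151, -588, -71), (-249, -594, -33), (-301, -312, 51).
Expanding along the first row: (-151)(-40590) − (-588)(-22632) + (-71)(-101106) = 0.
Zero determinant ⇒ coplanar.

Yes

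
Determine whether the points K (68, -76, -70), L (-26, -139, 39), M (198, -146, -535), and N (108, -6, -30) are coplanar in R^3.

Yes

The four points are coplanar iff the 3×3 determinant with rows KL, KM, KN is zero.
Rows: (-94, -63, 109), (130, -70, -465), (40, 70, 40).
Expanding along the first row: (-94)(29750) − (-63)(23800) + (109)(11900) = 0.
Zero determinant ⇒ coplanar.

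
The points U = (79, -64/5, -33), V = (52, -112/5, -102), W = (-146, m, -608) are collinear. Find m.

-464/5

Direction UV = (-27, -48/5, -69). From the x-coordinate of W, the parameter along the line is τ = (-146 − 79)/(-27) = 25/3.
Then m = (-64/5) + 25/3·(-48/5) = -464/5.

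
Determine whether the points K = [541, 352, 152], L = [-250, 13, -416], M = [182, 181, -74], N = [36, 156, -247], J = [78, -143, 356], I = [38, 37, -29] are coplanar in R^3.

No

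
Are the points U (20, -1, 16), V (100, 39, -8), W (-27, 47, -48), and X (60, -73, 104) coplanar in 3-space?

No

With U as base: UV = (80, 40, -24), UW = (-47, 48, -64), UX = (40, -72, 88).
UW × UX = (-384, 1576, 1464).
UV · (UW × UX) = -2816.
Since -2816 ≠ 0, the four points are not coplanar.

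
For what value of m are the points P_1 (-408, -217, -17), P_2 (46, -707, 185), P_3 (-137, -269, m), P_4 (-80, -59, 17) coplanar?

51

Coplanarity ⇔ det[P_1P_2; P_1P_3; P_1P_4] = 0.
Expanding, this is linear in m: (-232452)m + (11855052) = 0.
So m = 51.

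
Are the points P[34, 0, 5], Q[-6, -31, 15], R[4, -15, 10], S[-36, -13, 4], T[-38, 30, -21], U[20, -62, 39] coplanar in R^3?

No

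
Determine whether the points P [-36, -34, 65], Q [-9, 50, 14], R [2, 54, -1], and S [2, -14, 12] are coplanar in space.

Yes

With P as base: PQ = (27, 84, -51), PR = (38, 88, -66), PS = (38, 20, -53).
PR × PS = (-3344, -494, -2584).
PQ · (PR × PS) = 0.
The scalar triple product vanishes, so the four points are coplanar.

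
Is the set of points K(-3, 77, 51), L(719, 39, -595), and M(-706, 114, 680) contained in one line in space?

Yes

KL = (722, -38, -646), KM = (-703, 37, 629).
KL × KM = (0, 0, 0).
The cross product vanishes, so the three points are collinear.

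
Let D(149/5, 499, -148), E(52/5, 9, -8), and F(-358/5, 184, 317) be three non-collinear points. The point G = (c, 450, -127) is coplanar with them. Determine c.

A normal to the plane is n = DE × DF = (-183750, -5175, -43575).
G lies in the plane iff n · DG = 0.
This gives (-183750)c + (4814250) = 0, so c = 131/5.

131/5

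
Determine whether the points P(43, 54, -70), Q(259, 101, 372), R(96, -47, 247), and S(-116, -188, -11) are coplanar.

With P as base: PQ = (216, 47, 442), PR = (53, -101, 317), PS = (-159, -242, 59).
PR × PS = (70755, -53530, -28885).
PQ · (PR × PS) = 0.
The scalar triple product vanishes, so the four points are coplanar.

Yes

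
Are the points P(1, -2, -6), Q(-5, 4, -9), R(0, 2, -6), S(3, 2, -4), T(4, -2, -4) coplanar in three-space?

Yes

The plane through P, Q, R has normal n = PQ × PR = (12, 3, -18) and equation n·X = 114.
Checking the remaining points: n·S = 114, n·T = 114.
All equal 114, so all 5 points lie in one plane.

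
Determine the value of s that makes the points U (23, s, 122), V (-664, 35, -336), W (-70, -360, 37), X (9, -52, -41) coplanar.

-497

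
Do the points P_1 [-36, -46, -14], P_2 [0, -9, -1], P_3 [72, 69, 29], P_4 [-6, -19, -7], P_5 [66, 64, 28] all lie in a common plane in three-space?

Yes

The plane through P_1, P_2, P_3 has normal n = P_1P_2 × P_1P_3 = (96, -144, 144) and equation n·P = 1152.
Checking the remaining points: n·P_4 = 1152, n·P_5 = 1152.
All equal 1152, so all 5 points lie in one plane.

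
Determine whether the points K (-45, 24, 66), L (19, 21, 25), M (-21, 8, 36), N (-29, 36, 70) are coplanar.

No

The four points are coplanar iff the 3×3 determinant with rows KL, KM, KN is zero.
Rows: (64, -3, -41), (24, -16, -30), (16, 12, 4).
Expanding along the first row: (64)(296) − (-3)(576) + (-41)(544) = -1632.
Nonzero ⇒ not coplanar.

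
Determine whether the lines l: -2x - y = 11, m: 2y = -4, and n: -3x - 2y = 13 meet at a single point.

No

Intersecting l and m: solving the 2×2 system gives (x, y) = (-9/2, -2).
Substitute into n: (-3)(-9/2) + (-2)(-2) = 35/2.
But n requires 13 ≠ 35/2, so the three lines have no common point.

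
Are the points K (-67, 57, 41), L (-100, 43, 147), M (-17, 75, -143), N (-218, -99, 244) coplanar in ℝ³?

No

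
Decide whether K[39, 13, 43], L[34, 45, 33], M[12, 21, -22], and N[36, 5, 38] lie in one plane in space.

No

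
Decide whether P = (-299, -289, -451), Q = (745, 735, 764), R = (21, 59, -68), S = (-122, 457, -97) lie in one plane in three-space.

No

The four points are coplanar iff the 3×3 determinant with rows PQ, PR, PS is zero.
Rows: (1044, 1024, 1215), (320, 348, 383), (177, 746, 354).
Expanding along the first row: (1044)(-162526) − (1024)(45489) + (1215)(177124) = -1052220.
Nonzero ⇒ not coplanar.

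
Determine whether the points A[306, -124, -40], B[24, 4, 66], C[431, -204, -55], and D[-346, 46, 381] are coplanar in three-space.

The four points are coplanar iff the 3×3 determinant with rows AB, AC, AD is zero.
Rows: (-282, 128, 106), (125, -80, -15), (-652, 170, 421).
Expanding along the first row: (-282)(-31130) − (128)(42845) + (106)(-30910) = 18040.
Nonzero ⇒ not coplanar.

No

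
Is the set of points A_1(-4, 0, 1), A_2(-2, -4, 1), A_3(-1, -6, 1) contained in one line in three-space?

A_1A_2 = (2, -4, 0), A_1A_3 = (3, -6, 0).
Each component of A_1A_3 is 3/2 times the corresponding component of A_1A_2, so A_1A_3 = 3/2·A_1A_2 and the points are collinear.

Yes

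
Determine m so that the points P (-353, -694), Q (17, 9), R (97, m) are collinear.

161

Collinearity: (R − P) must be parallel to (Q − P) = (370, 703).
Cross-multiplying the components: (m − (-694))·(370) = (450)·(703).
Solving gives m = 161.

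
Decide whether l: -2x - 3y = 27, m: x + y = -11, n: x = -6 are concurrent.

Yes

The three lines meet at one point iff the augmented coefficient matrix [aᵢ bᵢ cᵢ] has rank < 3, i.e. its determinant vanishes.
Here the determinant is 0.
It vanishes, so the lines are concurrent at (-6, -5).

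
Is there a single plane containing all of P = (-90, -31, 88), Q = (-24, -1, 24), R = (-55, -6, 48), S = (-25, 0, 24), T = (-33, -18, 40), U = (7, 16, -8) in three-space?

No

The plane through P, Q, R has normal n = PQ × PR = (400, 400, 600) and equation n·X = 4400.
Checking the remaining points: n·S = 4400, n·T = 3600, n·U = 4400.
Since n·T = 3600 ≠ 4400, T is off the plane and the points are not all coplanar.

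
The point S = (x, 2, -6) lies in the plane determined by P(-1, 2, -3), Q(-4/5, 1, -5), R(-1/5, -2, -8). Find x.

-1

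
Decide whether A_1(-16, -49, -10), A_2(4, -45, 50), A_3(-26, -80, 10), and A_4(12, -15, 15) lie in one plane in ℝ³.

No

The four points are coplanar iff the 3×3 determinant with rows A_1A_2, A_1A_3, A_1A_4 is zero.
Rows: (20, 4, 60), (-10, -31, 20), (28, 34, 25).
Expanding along the first row: (20)(-1455) − (4)(-810) + (60)(528) = 5820.
Nonzero ⇒ not coplanar.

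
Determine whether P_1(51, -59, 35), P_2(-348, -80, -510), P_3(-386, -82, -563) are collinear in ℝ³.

P_1P_2 = (-399, -21, -545), P_1P_3 = (-437, -23, -598).
P_1P_2 × P_1P_3 = (23, -437, 0).
The cross product is nonzero, so the points do not lie on one line.

No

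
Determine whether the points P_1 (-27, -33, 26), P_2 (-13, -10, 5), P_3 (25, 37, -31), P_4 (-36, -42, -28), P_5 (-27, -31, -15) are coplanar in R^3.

The plane through P_1, P_2, P_3 has normal n = P_1P_2 × P_1P_3 = (159, -294, -216) and equation n·P = -207.
Checking the remaining points: n·P_4 = 12672, n·P_5 = 8061.
Since n·P_4 = 12672 ≠ -207, P_4 is off the plane and the points are not all coplanar.

No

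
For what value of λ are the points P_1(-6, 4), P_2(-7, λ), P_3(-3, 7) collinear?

The three points are collinear iff det[P_1P_2; P_1P_3] = 0.
This determinant is linear in λ: (-3)λ + (9) = 0, so λ = 3.

3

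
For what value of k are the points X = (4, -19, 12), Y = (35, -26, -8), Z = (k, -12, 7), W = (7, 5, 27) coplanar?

24

Coplanarity ⇔ det[XY; XZ; XW] = 0.
Expanding, this is linear in k: (-375)k + (9000) = 0.
So k = 24.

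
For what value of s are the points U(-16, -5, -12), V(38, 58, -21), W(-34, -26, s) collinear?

-9

Collinearity requires UV × UW = 0; each component is linear in s.
The x-component gives (63)s + (567) = 0, so s = -9.
The remaining components then also vanish.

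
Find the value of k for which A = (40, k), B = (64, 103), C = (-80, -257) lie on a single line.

The three points are collinear iff det[AB; AC] = 0.
This determinant is linear in k: (-144)k + (6192) = 0, so k = 43.

43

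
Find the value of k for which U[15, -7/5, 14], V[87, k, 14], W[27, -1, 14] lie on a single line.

Collinearity requires UV × UW = 0; each component is linear in k.
The z-component gives (-12)k + (12) = 0, so k = 1.
The remaining components then also vanish.

1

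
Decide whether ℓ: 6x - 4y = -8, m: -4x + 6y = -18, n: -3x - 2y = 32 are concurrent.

Yes

Lines aᵢx + bᵢy = cᵢ with pairwise distinct directions are concurrent exactly when det[aᵢ bᵢ cᵢ] = 0.
Here the determinant is 0.
It vanishes, so the lines are concurrent at (-6, -7).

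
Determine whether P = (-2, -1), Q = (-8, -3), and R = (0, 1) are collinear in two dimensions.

No

PQ = (-6, -2), PR = (2, 2).
If collinear, PR would be a scalar multiple of PQ. But (-6)·(2) ≠ (-2)·(2) (difference -8), so they are not parallel; the points are not collinear.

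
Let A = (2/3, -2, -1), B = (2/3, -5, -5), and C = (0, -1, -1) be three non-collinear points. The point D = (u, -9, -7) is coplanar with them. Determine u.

7/3

The plane through A, B, C has equation 4x + (8/3)y − 2z = -2/3.
Substituting D: (4)u + (-10) = -2/3, so u = 7/3.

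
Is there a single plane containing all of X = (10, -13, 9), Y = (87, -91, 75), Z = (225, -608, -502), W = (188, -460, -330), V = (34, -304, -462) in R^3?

Yes

The plane through X, Y, Z has normal n = XY × XZ = (79128, 53537, -29045) and equation n·P = -166106.
Checking the remaining points: n·W = -166106, n·V = -166106.
All equal -166106, so all 5 points lie in one plane.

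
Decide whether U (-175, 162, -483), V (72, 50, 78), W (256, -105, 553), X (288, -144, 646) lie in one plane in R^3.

The four points are coplanar iff the 3×3 determinant with rows UV, UW, UX is zero.
Rows: (247, -112, 561), (431, -267, 1036), (463, -306, 1129).
Expanding along the first row: (247)(15573) − (-112)(6931) + (561)(-8265) = -13862.
Nonzero ⇒ not coplanar.

No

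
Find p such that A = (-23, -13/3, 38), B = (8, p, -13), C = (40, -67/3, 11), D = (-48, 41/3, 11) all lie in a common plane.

-7/3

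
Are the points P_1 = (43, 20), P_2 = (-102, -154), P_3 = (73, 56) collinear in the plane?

Yes

P_1P_2 = (-145, -174), P_1P_3 = (30, 36).
det[P_1P_2; P_1P_3] = (-145)(36) − (-174)(30) = 0.
The determinant is zero, so the points are collinear.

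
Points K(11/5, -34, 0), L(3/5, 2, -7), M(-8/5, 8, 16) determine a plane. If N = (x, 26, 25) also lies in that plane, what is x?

-17/5

Coplanarity requires KL · (KM × KN) = 0.
KL = (-8/5, 36, -7), KM = (-19/5, 42, 16); the triple product is linear in x with coefficient 870 and constant term 2958.
Setting it to zero: x = -17/5.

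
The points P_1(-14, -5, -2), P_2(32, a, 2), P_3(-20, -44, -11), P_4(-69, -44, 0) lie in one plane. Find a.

Normal to plane P_1P_3P_4: n = (-429, 507, -1911); plane equation n·P = 7293.
Requiring n·P_2 = 7293: (507)a + (-17550) = 7293.
So a = 49.

49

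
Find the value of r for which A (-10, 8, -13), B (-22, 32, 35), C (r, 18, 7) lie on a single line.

-15

Direction AB = (-12, 24, 48). From the y-coordinate of C, the parameter along the line is τ = (18 − 8)/24 = 5/12.
Then r = (-10) + 5/12·(-12) = -15.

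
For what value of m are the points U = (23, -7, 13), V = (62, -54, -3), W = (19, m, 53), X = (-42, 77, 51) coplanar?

17

The points are coplanar iff UV · (UW × UX) = 0.
Expanding, this is linear in m: (442)m + (-7514) = 0.
So m = 17.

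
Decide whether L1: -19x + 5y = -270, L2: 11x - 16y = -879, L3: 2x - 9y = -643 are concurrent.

Intersecting L1 and L2: solving the 2×2 system gives (x, y) = (35, 79).
Substitute into L3: (2)(35) + (-9)(79) = -641.
But L3 requires -643 ≠ -641, so the three lines have no common point.

No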